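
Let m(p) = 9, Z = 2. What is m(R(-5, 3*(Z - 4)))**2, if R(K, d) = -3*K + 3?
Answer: 81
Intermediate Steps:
R(K, d) = 3 - 3*K
m(R(-5, 3*(Z - 4)))**2 = 9**2 = 81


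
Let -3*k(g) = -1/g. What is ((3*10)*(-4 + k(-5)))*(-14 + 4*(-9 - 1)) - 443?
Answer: 6145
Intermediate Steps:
k(g) = 1/(3*g) (k(g) = -(-1)/(3*g) = 1/(3*g))
((3*10)*(-4 + k(-5)))*(-14 + 4*(-9 - 1)) - 443 = ((3*10)*(-4 + (⅓)/(-5)))*(-14 + 4*(-9 - 1)) - 443 = (30*(-4 + (⅓)*(-⅕)))*(-14 + 4*(-10)) - 443 = (30*(-4 - 1/15))*(-14 - 40) - 443 = (30*(-61/15))*(-54) - 443 = -122*(-54) - 443 = 6588 - 443 = 6145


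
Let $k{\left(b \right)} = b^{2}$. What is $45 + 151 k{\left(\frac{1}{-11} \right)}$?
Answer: $\frac{5596}{121} \approx 46.248$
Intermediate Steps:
$45 + 151 k{\left(\frac{1}{-11} \right)} = 45 + 151 \left(\frac{1}{-11}\right)^{2} = 45 + 151 \left(- \frac{1}{11}\right)^{2} = 45 + 151 \cdot \frac{1}{121} = 45 + \frac{151}{121} = \frac{5596}{121}$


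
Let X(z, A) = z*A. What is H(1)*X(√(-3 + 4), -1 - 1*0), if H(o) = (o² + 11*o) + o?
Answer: -13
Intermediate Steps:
X(z, A) = A*z
H(o) = o² + 12*o
H(1)*X(√(-3 + 4), -1 - 1*0) = (1*(12 + 1))*((-1 - 1*0)*√(-3 + 4)) = (1*13)*((-1 + 0)*√1) = 13*(-1*1) = 13*(-1) = -13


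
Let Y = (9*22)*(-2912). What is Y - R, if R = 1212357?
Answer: -1788933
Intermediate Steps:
Y = -576576 (Y = 198*(-2912) = -576576)
Y - R = -576576 - 1*1212357 = -576576 - 1212357 = -1788933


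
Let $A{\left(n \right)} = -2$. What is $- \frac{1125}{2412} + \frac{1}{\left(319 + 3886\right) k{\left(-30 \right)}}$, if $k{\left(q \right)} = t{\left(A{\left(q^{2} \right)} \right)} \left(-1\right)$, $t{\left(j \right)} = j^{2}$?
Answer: $- \frac{131423}{281735} \approx -0.46648$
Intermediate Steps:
$k{\left(q \right)} = -4$ ($k{\left(q \right)} = \left(-2\right)^{2} \left(-1\right) = 4 \left(-1\right) = -4$)
$- \frac{1125}{2412} + \frac{1}{\left(319 + 3886\right) k{\left(-30 \right)}} = - \frac{1125}{2412} + \frac{1}{\left(319 + 3886\right) \left(-4\right)} = \left(-1125\right) \frac{1}{2412} + \frac{1}{4205} \left(- \frac{1}{4}\right) = - \frac{125}{268} + \frac{1}{4205} \left(- \frac{1}{4}\right) = - \frac{125}{268} - \frac{1}{16820} = - \frac{131423}{281735}$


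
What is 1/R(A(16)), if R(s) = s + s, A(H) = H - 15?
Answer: 1/2 ≈ 0.50000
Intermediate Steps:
A(H) = -15 + H
R(s) = 2*s
1/R(A(16)) = 1/(2*(-15 + 16)) = 1/(2*1) = 1/2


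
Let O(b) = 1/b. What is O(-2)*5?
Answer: -5/2 ≈ -2.5000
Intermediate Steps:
O(-2)*5 = 5/(-2) = -1/2*5 = -5/2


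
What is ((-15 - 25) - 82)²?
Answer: 14884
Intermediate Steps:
((-15 - 25) - 82)² = (-40 - 82)² = (-122)² = 14884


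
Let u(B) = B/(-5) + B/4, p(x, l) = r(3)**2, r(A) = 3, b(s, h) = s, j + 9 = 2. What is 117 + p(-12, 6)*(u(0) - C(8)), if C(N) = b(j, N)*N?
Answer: 621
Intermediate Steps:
j = -7 (j = -9 + 2 = -7)
p(x, l) = 9 (p(x, l) = 3**2 = 9)
u(B) = B/20 (u(B) = B*(-1/5) + B*(1/4) = -B/5 + B/4 = B/20)
C(N) = -7*N
117 + p(-12, 6)*(u(0) - C(8)) = 117 + 9*((1/20)*0 - (-7)*8) = 117 + 9*(0 - 1*(-56)) = 117 + 9*(0 + 56) = 117 + 9*56 = 117 + 504 = 621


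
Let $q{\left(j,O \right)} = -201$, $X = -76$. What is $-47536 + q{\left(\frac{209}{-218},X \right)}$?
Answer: $-47737$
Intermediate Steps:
$-47536 + q{\left(\frac{209}{-218},X \right)} = -47536 - 201 = -47737$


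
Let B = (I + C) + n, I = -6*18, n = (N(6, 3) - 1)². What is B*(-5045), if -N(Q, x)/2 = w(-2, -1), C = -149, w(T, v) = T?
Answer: 1251160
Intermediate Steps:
N(Q, x) = 4 (N(Q, x) = -2*(-2) = 4)
n = 9 (n = (4 - 1)² = 3² = 9)
I = -108
B = -248 (B = (-108 - 149) + 9 = -257 + 9 = -248)
B*(-5045) = -248*(-5045) = 1251160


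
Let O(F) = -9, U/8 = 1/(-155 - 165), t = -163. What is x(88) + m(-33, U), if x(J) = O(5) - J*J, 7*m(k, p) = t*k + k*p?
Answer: -1955647/280 ≈ -6984.5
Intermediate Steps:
U = -1/40 (U = 8/(-155 - 165) = 8/(-320) = 8*(-1/320) = -1/40 ≈ -0.025000)
m(k, p) = -163*k/7 + k*p/7 (m(k, p) = (-163*k + k*p)/7 = -163*k/7 + k*p/7)
x(J) = -9 - J² (x(J) = -9 - J*J = -9 - J²)
x(88) + m(-33, U) = (-9 - 1*88²) + (⅐)*(-33)*(-163 - 1/40) = (-9 - 1*7744) + (⅐)*(-33)*(-6521/40) = (-9 - 7744) + 215193/280 = -7753 + 215193/280 = -1955647/280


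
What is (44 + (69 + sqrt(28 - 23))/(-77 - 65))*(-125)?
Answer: -772375/142 + 125*sqrt(5)/142 ≈ -5437.3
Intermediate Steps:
(44 + (69 + sqrt(28 - 23))/(-77 - 65))*(-125) = (44 + (69 + sqrt(5))/(-142))*(-125) = (44 + (69 + sqrt(5))*(-1/142))*(-125) = (44 + (-69/142 - sqrt(5)/142))*(-125) = (6179/142 - sqrt(5)/142)*(-125) = -772375/142 + 125*sqrt(5)/142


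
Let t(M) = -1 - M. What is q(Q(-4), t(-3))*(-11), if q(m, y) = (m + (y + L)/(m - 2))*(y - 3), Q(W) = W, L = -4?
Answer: -121/3 ≈ -40.333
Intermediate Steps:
q(m, y) = (-3 + y)*(m + (-4 + y)/(-2 + m)) (q(m, y) = (m + (y - 4)/(m - 2))*(y - 3) = (m + (-4 + y)/(-2 + m))*(-3 + y) = (-3 + y)*(m + (-4 + y)/(-2 + m)))
q(Q(-4), t(-3))*(-11) = ((12 + (-1 - 1*(-3))² - 7*(-1 - 1*(-3)) - 3*(-4)² + 6*(-4) + (-1 - 1*(-3))*(-4)² - 2*(-4)*(-1 - 1*(-3)))/(-2 - 4))*(-11) = ((12 + (-1 + 3)² - 7*(-1 + 3) - 3*16 - 24 + (-1 + 3)*16 - 2*(-4)*(-1 + 3))/(-6))*(-11) = -(12 + 2² - 7*2 - 48 - 24 + 2*16 - 2*(-4)*2)/6*(-11) = -(12 + 4 - 14 - 48 - 24 + 32 + 16)/6*(-11) = -⅙*(-22)*(-11) = (11/3)*(-11) = -121/3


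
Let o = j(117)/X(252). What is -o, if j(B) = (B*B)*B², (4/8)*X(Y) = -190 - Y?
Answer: 14414517/68 ≈ 2.1198e+5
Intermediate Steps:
X(Y) = -380 - 2*Y (X(Y) = 2*(-190 - Y) = -380 - 2*Y)
j(B) = B⁴ (j(B) = B²*B² = B⁴)
o = -14414517/68 (o = 117⁴/(-380 - 2*252) = 187388721/(-380 - 504) = 187388721/(-884) = 187388721*(-1/884) = -14414517/68 ≈ -2.1198e+5)
-o = -1*(-14414517/68) = 14414517/68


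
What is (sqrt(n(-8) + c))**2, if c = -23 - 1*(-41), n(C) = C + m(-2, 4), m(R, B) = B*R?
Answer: 2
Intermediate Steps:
n(C) = -8 + C (n(C) = C + 4*(-2) = C - 8 = -8 + C)
c = 18 (c = -23 + 41 = 18)
(sqrt(n(-8) + c))**2 = (sqrt((-8 - 8) + 18))**2 = (sqrt(-16 + 18))**2 = (sqrt(2))**2 = 2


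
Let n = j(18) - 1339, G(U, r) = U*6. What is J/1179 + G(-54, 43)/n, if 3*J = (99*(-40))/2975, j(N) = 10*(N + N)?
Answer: 75676388/228924465 ≈ 0.33057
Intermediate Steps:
j(N) = 20*N (j(N) = 10*(2*N) = 20*N)
G(U, r) = 6*U
J = -264/595 (J = ((99*(-40))/2975)/3 = (-3960*1/2975)/3 = (⅓)*(-792/595) = -264/595 ≈ -0.44370)
n = -979 (n = 20*18 - 1339 = 360 - 1339 = -979)
J/1179 + G(-54, 43)/n = -264/595/1179 + (6*(-54))/(-979) = -264/595*1/1179 - 324*(-1/979) = -88/233835 + 324/979 = 75676388/228924465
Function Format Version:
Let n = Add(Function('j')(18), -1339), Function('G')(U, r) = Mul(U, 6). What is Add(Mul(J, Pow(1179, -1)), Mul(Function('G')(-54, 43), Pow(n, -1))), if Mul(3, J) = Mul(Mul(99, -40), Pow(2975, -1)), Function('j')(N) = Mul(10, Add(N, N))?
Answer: Rational(75676388, 228924465) ≈ 0.33057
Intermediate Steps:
Function('j')(N) = Mul(20, N) (Function('j')(N) = Mul(10, Mul(2, N)) = Mul(20, N))
Function('G')(U, r) = Mul(6, U)
J = Rational(-264, 595) (J = Mul(Rational(1, 3), Mul(Mul(99, -40), Pow(2975, -1))) = Mul(Rational(1, 3), Mul(-3960, Rational(1, 2975))) = Mul(Rational(1, 3), Rational(-792, 595)) = Rational(-264, 595) ≈ -0.44370)
n = -979 (n = Add(Mul(20, 18), -1339) = Add(360, -1339) = -979)
Add(Mul(J, Pow(1179, -1)), Mul(Function('G')(-54, 43), Pow(n, -1))) = Add(Mul(Rational(-264, 595), Pow(1179, -1)), Mul(Mul(6, -54), Pow(-979, -1))) = Add(Mul(Rational(-264, 595), Rational(1, 1179)), Mul(-324, Rational(-1, 979))) = Add(Rational(-88, 233835), Rational(324, 979)) = Rational(75676388, 228924465)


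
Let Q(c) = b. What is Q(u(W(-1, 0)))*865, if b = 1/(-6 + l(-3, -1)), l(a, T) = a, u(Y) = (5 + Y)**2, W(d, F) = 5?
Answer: -865/9 ≈ -96.111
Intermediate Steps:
b = -1/9 (b = 1/(-6 - 3) = 1/(-9) = -1/9 ≈ -0.11111)
Q(c) = -1/9
Q(u(W(-1, 0)))*865 = -1/9*865 = -865/9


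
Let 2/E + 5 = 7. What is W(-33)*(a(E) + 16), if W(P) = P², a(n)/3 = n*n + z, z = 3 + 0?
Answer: 30492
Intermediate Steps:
z = 3
E = 1 (E = 2/(-5 + 7) = 2/2 = 2*(½) = 1)
a(n) = 9 + 3*n² (a(n) = 3*(n*n + 3) = 3*(n² + 3) = 3*(3 + n²) = 9 + 3*n²)
W(-33)*(a(E) + 16) = (-33)²*((9 + 3*1²) + 16) = 1089*((9 + 3*1) + 16) = 1089*((9 + 3) + 16) = 1089*(12 + 16) = 1089*28 = 30492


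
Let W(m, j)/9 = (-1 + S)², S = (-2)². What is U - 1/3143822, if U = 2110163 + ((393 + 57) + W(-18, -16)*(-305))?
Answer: 6557723460375/3143822 ≈ 2.0859e+6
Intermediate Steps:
S = 4
W(m, j) = 81 (W(m, j) = 9*(-1 + 4)² = 9*3² = 9*9 = 81)
U = 2085908 (U = 2110163 + ((393 + 57) + 81*(-305)) = 2110163 + (450 - 24705) = 2110163 - 24255 = 2085908)
U - 1/3143822 = 2085908 - 1/3143822 = 6557723460375/3143822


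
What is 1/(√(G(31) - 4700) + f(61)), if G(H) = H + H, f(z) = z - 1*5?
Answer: 28/3887 - I*√4638/7774 ≈ 0.0072035 - 0.0087603*I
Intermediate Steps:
f(z) = -5 + z (f(z) = z - 5 = -5 + z)
G(H) = 2*H
1/(√(G(31) - 4700) + f(61)) = 1/(√(2*31 - 4700) + (-5 + 61)) = 1/(√(62 - 4700) + 56) = 1/(√(-4638) + 56) = 1/(I*√4638 + 56) = 1/(56 + I*√4638)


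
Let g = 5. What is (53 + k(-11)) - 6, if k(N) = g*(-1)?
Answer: 42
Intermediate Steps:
k(N) = -5 (k(N) = 5*(-1) = -5)
(53 + k(-11)) - 6 = (53 - 5) - 6 = 48 - 6 = 42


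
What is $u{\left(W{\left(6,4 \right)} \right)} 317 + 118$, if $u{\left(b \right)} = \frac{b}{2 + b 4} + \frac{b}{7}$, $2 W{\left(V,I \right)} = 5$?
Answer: $\frac{49939}{168} \approx 297.26$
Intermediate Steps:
$W{\left(V,I \right)} = \frac{5}{2}$ ($W{\left(V,I \right)} = \frac{1}{2} \cdot 5 = \frac{5}{2}$)
$u{\left(b \right)} = \frac{b}{7} + \frac{b}{2 + 4 b}$ ($u{\left(b \right)} = \frac{b}{2 + 4 b} + b \frac{1}{7} = \frac{b}{2 + 4 b} + \frac{b}{7} = \frac{b}{7} + \frac{b}{2 + 4 b}$)
$u{\left(W{\left(6,4 \right)} \right)} 317 + 118 = \frac{1}{14} \cdot \frac{5}{2} \frac{1}{1 + 2 \cdot \frac{5}{2}} \left(9 + 4 \cdot \frac{5}{2}\right) 317 + 118 = \frac{1}{14} \cdot \frac{5}{2} \frac{1}{1 + 5} \left(9 + 10\right) 317 + 118 = \frac{1}{14} \cdot \frac{5}{2} \cdot \frac{1}{6} \cdot 19 \cdot 317 + 118 = \frac{95}{168} \cdot 317 + 118 = \frac{30115}{168} + 118 = \frac{49939}{168}$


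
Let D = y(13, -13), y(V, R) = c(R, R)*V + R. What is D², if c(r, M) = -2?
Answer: 1521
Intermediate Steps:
y(V, R) = R - 2*V (y(V, R) = -2*V + R = R - 2*V)
D = -39 (D = -13 - 2*13 = -13 - 26 = -39)
D² = (-39)² = 1521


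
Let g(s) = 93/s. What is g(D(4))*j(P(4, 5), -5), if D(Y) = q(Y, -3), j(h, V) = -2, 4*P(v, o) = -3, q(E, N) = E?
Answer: -93/2 ≈ -46.500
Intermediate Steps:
P(v, o) = -3/4 (P(v, o) = (1/4)*(-3) = -3/4)
D(Y) = Y
g(D(4))*j(P(4, 5), -5) = (93/4)*(-2) = -93/2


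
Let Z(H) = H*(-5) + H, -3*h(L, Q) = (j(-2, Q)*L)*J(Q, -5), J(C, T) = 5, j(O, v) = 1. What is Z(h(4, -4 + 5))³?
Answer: 512000/27 ≈ 18963.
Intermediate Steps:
h(L, Q) = -5*L/3 (h(L, Q) = -1*L*5/3 = -L*5/3 = -5*L/3)
Z(H) = -4*H (Z(H) = -5*H + H = -4*H)
Z(h(4, -4 + 5))³ = (-(-20)*4/3)³ = (-4*(-20/3))³ = (80/3)³ = 512000/27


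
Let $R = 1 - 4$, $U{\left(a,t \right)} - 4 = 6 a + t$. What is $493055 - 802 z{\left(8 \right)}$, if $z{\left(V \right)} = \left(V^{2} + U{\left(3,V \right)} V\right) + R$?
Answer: $251653$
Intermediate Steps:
$U{\left(a,t \right)} = 4 + t + 6 a$ ($U{\left(a,t \right)} = 4 + \left(6 a + t\right) = 4 + \left(t + 6 a\right) = 4 + t + 6 a$)
$R = -3$ ($R = 1 - 4 = -3$)
$z{\left(V \right)} = -3 + V^{2} + V \left(22 + V\right)$ ($z{\left(V \right)} = \left(V^{2} + \left(4 + V + 6 \cdot 3\right) V\right) - 3 = \left(V^{2} + \left(4 + V + 18\right) V\right) - 3 = \left(V^{2} + \left(22 + V\right) V\right) - 3 = \left(V^{2} + V \left(22 + V\right)\right) - 3 = -3 + V^{2} + V \left(22 + V\right)$)
$493055 - 802 z{\left(8 \right)} = 493055 - 802 \left(-3 + 8^{2} + 8 \left(22 + 8\right)\right) = 493055 - 802 \left(-3 + 64 + 8 \cdot 30\right) = 493055 - 802 \left(-3 + 64 + 240\right) = 493055 - 802 \cdot 301 = 493055 - 241402 = 251653$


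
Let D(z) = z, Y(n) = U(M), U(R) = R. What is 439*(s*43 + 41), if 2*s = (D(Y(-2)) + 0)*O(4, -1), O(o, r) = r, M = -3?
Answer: 92629/2 ≈ 46315.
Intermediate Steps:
Y(n) = -3
s = 3/2 (s = ((-3 + 0)*(-1))/2 = (-3*(-1))/2 = (½)*3 = 3/2 ≈ 1.5000)
439*(s*43 + 41) = 439*((3/2)*43 + 41) = 439*(129/2 + 41) = 439*(211/2) = 92629/2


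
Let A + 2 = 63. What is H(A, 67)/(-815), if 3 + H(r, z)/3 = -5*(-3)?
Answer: -36/815 ≈ -0.044172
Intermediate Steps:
A = 61 (A = -2 + 63 = 61)
H(r, z) = 36 (H(r, z) = -9 + 3*(-5*(-3)) = -9 + 3*15 = -9 + 45 = 36)
H(A, 67)/(-815) = 36/(-815) = 36*(-1/815) = -36/815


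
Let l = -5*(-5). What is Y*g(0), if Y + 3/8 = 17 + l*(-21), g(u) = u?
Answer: 0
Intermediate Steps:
l = 25
Y = -4067/8 (Y = -3/8 + (17 + 25*(-21)) = -3/8 + (17 - 525) = -3/8 - 508 = -4067/8 ≈ -508.38)
Y*g(0) = -4067/8*0 = 0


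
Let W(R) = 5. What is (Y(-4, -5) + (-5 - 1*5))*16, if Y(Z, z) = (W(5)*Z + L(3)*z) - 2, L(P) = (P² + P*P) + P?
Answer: -2192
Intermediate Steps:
L(P) = P + 2*P² (L(P) = (P² + P²) + P = 2*P² + P = P + 2*P²)
Y(Z, z) = -2 + 5*Z + 21*z (Y(Z, z) = (5*Z + (3*(1 + 2*3))*z) - 2 = (5*Z + (3*(1 + 6))*z) - 2 = (5*Z + (3*7)*z) - 2 = (5*Z + 21*z) - 2 = -2 + 5*Z + 21*z)
(Y(-4, -5) + (-5 - 1*5))*16 = ((-2 + 5*(-4) + 21*(-5)) + (-5 - 1*5))*16 = ((-2 - 20 - 105) + (-5 - 5))*16 = (-127 - 10)*16 = -137*16 = -2192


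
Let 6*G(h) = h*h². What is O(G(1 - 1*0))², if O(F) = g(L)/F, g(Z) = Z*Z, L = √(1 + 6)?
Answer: 1764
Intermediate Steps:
L = √7 ≈ 2.6458
g(Z) = Z²
G(h) = h³/6 (G(h) = (h*h²)/6 = h³/6)
O(F) = 7/F (O(F) = (√7)²/F = 7/F)
O(G(1 - 1*0))² = (7/(((1 - 1*0)³/6)))² = (7/(((1 + 0)³/6)))² = (7/(((⅙)*1³)))² = (7/(((⅙)*1)))² = (7/(⅙))² = (7*6)² = 42² = 1764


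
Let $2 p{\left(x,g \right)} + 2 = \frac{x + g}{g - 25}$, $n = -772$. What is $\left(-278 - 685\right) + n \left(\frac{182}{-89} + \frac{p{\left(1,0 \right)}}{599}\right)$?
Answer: $\frac{822337129}{1332775} \approx 617.01$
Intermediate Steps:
$p{\left(x,g \right)} = -1 + \frac{g + x}{2 \left(-25 + g\right)}$ ($p{\left(x,g \right)} = -1 + \frac{\left(x + g\right) \frac{1}{g - 25}}{2} = -1 + \frac{\left(g + x\right) \frac{1}{-25 + g}}{2} = -1 + \frac{\frac{1}{-25 + g} \left(g + x\right)}{2} = -1 + \frac{g + x}{2 \left(-25 + g\right)}$)
$\left(-278 - 685\right) + n \left(\frac{182}{-89} + \frac{p{\left(1,0 \right)}}{599}\right) = \left(-278 - 685\right) - 772 \left(\frac{182}{-89} + \frac{\frac{1}{2} \frac{1}{-25 + 0} \left(50 + 1 - 0\right)}{599}\right) = \left(-278 - 685\right) - 772 \left(182 \left(- \frac{1}{89}\right) + \frac{50 + 1 + 0}{2 \left(-25\right)} \frac{1}{599}\right) = -963 - 772 \left(- \frac{182}{89} + \frac{1}{2} \left(- \frac{1}{25}\right) 51 \cdot \frac{1}{599}\right) = -963 - 772 \left(- \frac{182}{89} - \frac{51}{29950}\right) = -963 - - \frac{2105799454}{1332775} = -963 + \frac{2105799454}{1332775} = \frac{822337129}{1332775}$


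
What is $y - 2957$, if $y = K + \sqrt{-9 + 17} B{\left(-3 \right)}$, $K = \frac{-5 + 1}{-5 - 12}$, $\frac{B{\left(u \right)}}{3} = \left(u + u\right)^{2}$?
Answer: $- \frac{50265}{17} + 216 \sqrt{2} \approx -2651.3$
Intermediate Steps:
$B{\left(u \right)} = 12 u^{2}$ ($B{\left(u \right)} = 3 \left(u + u\right)^{2} = 3 \left(2 u\right)^{2} = 3 \cdot 4 u^{2} = 12 u^{2}$)
$K = \frac{4}{17}$ ($K = - \frac{4}{-17} = \left(-4\right) \left(- \frac{1}{17}\right) = \frac{4}{17} \approx 0.23529$)
$y = \frac{4}{17} + 216 \sqrt{2}$ ($y = \frac{4}{17} + \sqrt{-9 + 17} \cdot 12 \left(-3\right)^{2} = \frac{4}{17} + \sqrt{8} \cdot 12 \cdot 9 = \frac{4}{17} + 2 \sqrt{2} \cdot 108 = \frac{4}{17} + 216 \sqrt{2} \approx 305.71$)
$y - 2957 = \left(\frac{4}{17} + 216 \sqrt{2}\right) - 2957 = - \frac{50265}{17} + 216 \sqrt{2}$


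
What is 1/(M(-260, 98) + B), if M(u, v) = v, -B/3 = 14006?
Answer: -1/41920 ≈ -2.3855e-5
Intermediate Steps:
B = -42018 (B = -3*14006 = -42018)
1/(M(-260, 98) + B) = 1/(98 - 42018) = 1/(-41920) = -1/41920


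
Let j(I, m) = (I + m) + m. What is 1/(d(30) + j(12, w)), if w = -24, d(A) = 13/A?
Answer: -30/1067 ≈ -0.028116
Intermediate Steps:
j(I, m) = I + 2*m
1/(d(30) + j(12, w)) = 1/(13/30 + (12 + 2*(-24))) = 1/(13*(1/30) + (12 - 48)) = 1/(13/30 - 36) = 1/(-1067/30) = -30/1067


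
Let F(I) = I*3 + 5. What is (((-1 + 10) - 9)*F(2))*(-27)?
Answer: 0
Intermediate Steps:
F(I) = 5 + 3*I (F(I) = 3*I + 5 = 5 + 3*I)
(((-1 + 10) - 9)*F(2))*(-27) = (((-1 + 10) - 9)*(5 + 3*2))*(-27) = ((9 - 9)*(5 + 6))*(-27) = (0*11)*(-27) = 0*(-27) = 0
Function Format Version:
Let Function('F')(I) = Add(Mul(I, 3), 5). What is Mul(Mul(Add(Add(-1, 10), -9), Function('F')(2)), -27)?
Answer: 0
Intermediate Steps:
Function('F')(I) = Add(5, Mul(3, I)) (Function('F')(I) = Add(Mul(3, I), 5) = Add(5, Mul(3, I)))
Mul(Mul(Add(Add(-1, 10), -9), Function('F')(2)), -27) = Mul(Mul(Add(Add(-1, 10), -9), Add(5, Mul(3, 2))), -27) = Mul(Mul(Add(9, -9), Add(5, 6)), -27) = Mul(Mul(0, 11), -27) = Mul(0, -27) = 0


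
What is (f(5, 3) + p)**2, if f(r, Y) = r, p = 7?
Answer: 144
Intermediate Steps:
(f(5, 3) + p)**2 = (5 + 7)**2 = 12**2 = 144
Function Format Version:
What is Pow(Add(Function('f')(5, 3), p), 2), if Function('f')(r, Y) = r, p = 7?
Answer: 144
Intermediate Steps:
Pow(Add(Function('f')(5, 3), p), 2) = Pow(Add(5, 7), 2) = Pow(12, 2) = 144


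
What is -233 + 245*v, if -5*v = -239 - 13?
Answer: 12115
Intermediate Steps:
v = 252/5 (v = -(-239 - 13)/5 = -⅕*(-252) = 252/5 ≈ 50.400)
-233 + 245*v = -233 + 245*(252/5) = -233 + 12348 = 12115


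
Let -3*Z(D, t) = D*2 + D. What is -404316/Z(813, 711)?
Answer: 134772/271 ≈ 497.31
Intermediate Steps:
Z(D, t) = -D (Z(D, t) = -(D*2 + D)/3 = -(2*D + D)/3 = -D)
-404316/Z(813, 711) = -404316/((-1*813)) = -404316/(-813) = -404316*(-1/813) = 134772/271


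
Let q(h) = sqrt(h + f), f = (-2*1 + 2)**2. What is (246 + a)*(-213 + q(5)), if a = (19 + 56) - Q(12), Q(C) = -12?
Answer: -70929 + 333*sqrt(5) ≈ -70184.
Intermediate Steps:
f = 0 (f = (-2 + 2)**2 = 0**2 = 0)
q(h) = sqrt(h) (q(h) = sqrt(h + 0) = sqrt(h))
a = 87 (a = (19 + 56) - 1*(-12) = 75 + 12 = 87)
(246 + a)*(-213 + q(5)) = (246 + 87)*(-213 + sqrt(5)) = 333*(-213 + sqrt(5)) = -70929 + 333*sqrt(5)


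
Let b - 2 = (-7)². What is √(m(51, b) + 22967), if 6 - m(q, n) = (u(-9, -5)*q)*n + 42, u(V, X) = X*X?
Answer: I*√42094 ≈ 205.17*I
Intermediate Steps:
u(V, X) = X²
b = 51 (b = 2 + (-7)² = 2 + 49 = 51)
m(q, n) = -36 - 25*n*q (m(q, n) = 6 - (((-5)²*q)*n + 42) = 6 - ((25*q)*n + 42) = 6 - (25*n*q + 42) = 6 - (42 + 25*n*q) = 6 + (-42 - 25*n*q) = -36 - 25*n*q)
√(m(51, b) + 22967) = √((-36 - 25*51*51) + 22967) = √((-36 - 65025) + 22967) = √(-65061 + 22967) = √(-42094) = I*√42094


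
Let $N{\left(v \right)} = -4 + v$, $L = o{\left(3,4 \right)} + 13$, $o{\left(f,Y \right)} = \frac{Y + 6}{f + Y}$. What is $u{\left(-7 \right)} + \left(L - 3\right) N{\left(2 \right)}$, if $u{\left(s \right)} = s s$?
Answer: $\frac{183}{7} \approx 26.143$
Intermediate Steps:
$o{\left(f,Y \right)} = \frac{6 + Y}{Y + f}$
$L = \frac{101}{7}$ ($L = \frac{6 + 4}{4 + 3} + 13 = \frac{1}{7} \cdot 10 + 13 = \frac{10}{7} + 13 = \frac{101}{7} \approx 14.429$)
$u{\left(s \right)} = s^{2}$
$u{\left(-7 \right)} + \left(L - 3\right) N{\left(2 \right)} = \left(-7\right)^{2} + \left(\frac{101}{7} - 3\right) \left(-4 + 2\right) = 49 + \left(\frac{101}{7} - 3\right) \left(-2\right) = 49 + \frac{80}{7} \left(-2\right) = 49 - \frac{160}{7} = \frac{183}{7}$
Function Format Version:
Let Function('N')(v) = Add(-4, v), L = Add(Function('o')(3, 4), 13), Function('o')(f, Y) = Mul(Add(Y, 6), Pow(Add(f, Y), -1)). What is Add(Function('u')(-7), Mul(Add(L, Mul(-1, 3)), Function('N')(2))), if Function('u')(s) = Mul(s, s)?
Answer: Rational(183, 7) ≈ 26.143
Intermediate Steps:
Function('o')(f, Y) = Mul(Pow(Add(Y, f), -1), Add(6, Y)) (Function('o')(f, Y) = Mul(Add(6, Y), Pow(Add(Y, f), -1)) = Mul(Pow(Add(Y, f), -1), Add(6, Y)))
L = Rational(101, 7) (L = Add(Mul(Pow(Add(4, 3), -1), Add(6, 4)), 13) = Add(Mul(Pow(7, -1), 10), 13) = Add(Mul(Rational(1, 7), 10), 13) = Add(Rational(10, 7), 13) = Rational(101, 7) ≈ 14.429)
Function('u')(s) = Pow(s, 2)
Add(Function('u')(-7), Mul(Add(L, Mul(-1, 3)), Function('N')(2))) = Add(Pow(-7, 2), Mul(Add(Rational(101, 7), Mul(-1, 3)), Add(-4, 2))) = Add(49, Mul(Add(Rational(101, 7), -3), -2)) = Add(49, Mul(Rational(80, 7), -2)) = Add(49, Rational(-160, 7)) = Rational(183, 7)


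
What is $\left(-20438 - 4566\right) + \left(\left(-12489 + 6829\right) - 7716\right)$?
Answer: $-38380$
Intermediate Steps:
$\left(-20438 - 4566\right) + \left(\left(-12489 + 6829\right) - 7716\right) = \left(-20438 - 4566\right) - 13376 = -25004 - 13376 = -38380$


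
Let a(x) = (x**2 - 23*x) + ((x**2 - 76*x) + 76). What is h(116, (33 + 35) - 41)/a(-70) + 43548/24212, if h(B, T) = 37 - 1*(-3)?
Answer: 91604521/50863359 ≈ 1.8010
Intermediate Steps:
a(x) = 76 - 99*x + 2*x**2 (a(x) = (x**2 - 23*x) + (76 + x**2 - 76*x) = 76 - 99*x + 2*x**2)
h(B, T) = 40 (h(B, T) = 37 + 3 = 40)
h(116, (33 + 35) - 41)/a(-70) + 43548/24212 = 40/(76 - 99*(-70) + 2*(-70)**2) + 43548/24212 = 40/(76 + 6930 + 2*4900) + 43548*(1/24212) = 40/(76 + 6930 + 9800) + 10887/6053 = 40/16806 + 10887/6053 = 40*(1/16806) + 10887/6053 = 20/8403 + 10887/6053 = 91604521/50863359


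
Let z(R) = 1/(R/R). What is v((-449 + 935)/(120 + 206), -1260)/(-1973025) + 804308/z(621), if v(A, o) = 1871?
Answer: 1586919789829/1973025 ≈ 8.0431e+5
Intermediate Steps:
z(R) = 1 (z(R) = 1/1 = 1)
v((-449 + 935)/(120 + 206), -1260)/(-1973025) + 804308/z(621) = 1871/(-1973025) + 804308/1 = 1871*(-1/1973025) + 804308*1 = -1871/1973025 + 804308 = 1586919789829/1973025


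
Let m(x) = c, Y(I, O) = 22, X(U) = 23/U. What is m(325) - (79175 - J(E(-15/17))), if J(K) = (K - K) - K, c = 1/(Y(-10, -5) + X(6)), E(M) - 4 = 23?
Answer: -12276304/155 ≈ -79202.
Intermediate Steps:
E(M) = 27 (E(M) = 4 + 23 = 27)
c = 6/155 (c = 1/(22 + 23/6) = 1/(155/6) = 6/155 ≈ 0.038710)
J(K) = -K (J(K) = 0 - K = -K)
m(x) = 6/155
m(325) - (79175 - J(E(-15/17))) = 6/155 - (79175 - (-1)*27) = 6/155 - (79175 - 1*(-27)) = 6/155 - (79175 + 27) = 6/155 - 1*79202 = 6/155 - 79202 = -12276304/155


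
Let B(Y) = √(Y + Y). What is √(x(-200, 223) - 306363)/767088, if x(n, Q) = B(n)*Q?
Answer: √(-306363 + 4460*I)/767088 ≈ 5.2521e-6 + 0.00072158*I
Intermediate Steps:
B(Y) = √2*√Y (B(Y) = √(2*Y) = √2*√Y)
x(n, Q) = Q*√2*√n (x(n, Q) = (√2*√n)*Q = Q*√2*√n)
√(x(-200, 223) - 306363)/767088 = √(223*√2*√(-200) - 306363)/767088 = √(223*√2*(10*I*√2) - 306363)*(1/767088) = √(4460*I - 306363)*(1/767088) = √(-306363 + 4460*I)*(1/767088) = √(-306363 + 4460*I)/767088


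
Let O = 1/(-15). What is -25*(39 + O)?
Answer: -2920/3 ≈ -973.33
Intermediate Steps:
O = -1/15 ≈ -0.066667
-25*(39 + O) = -25*(39 - 1/15) = -25*584/15 = -2920/3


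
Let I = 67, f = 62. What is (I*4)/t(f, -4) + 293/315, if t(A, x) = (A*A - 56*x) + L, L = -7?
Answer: 1274293/1279215 ≈ 0.99615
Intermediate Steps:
t(A, x) = -7 + A**2 - 56*x (t(A, x) = (A*A - 56*x) - 7 = (A**2 - 56*x) - 7 = -7 + A**2 - 56*x)
(I*4)/t(f, -4) + 293/315 = (67*4)/(-7 + 62**2 - 56*(-4)) + 293/315 = 268/(-7 + 3844 + 224) + 293*(1/315) = 268/4061 + 293/315 = 1274293/1279215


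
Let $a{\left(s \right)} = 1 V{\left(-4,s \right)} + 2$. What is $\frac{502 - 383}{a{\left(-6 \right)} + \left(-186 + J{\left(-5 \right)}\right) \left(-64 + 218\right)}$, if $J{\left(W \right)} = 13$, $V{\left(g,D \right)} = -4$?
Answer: $- \frac{119}{26644} \approx -0.0044663$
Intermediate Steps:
$a{\left(s \right)} = -2$ ($a{\left(s \right)} = 1 \left(-4\right) + 2 = -4 + 2 = -2$)
$\frac{502 - 383}{a{\left(-6 \right)} + \left(-186 + J{\left(-5 \right)}\right) \left(-64 + 218\right)} = \frac{502 - 383}{-2 + \left(-186 + 13\right) \left(-64 + 218\right)} = \frac{119}{-2 - 26642} = \frac{119}{-26644} = 119 \left(- \frac{1}{26644}\right) = - \frac{119}{26644}$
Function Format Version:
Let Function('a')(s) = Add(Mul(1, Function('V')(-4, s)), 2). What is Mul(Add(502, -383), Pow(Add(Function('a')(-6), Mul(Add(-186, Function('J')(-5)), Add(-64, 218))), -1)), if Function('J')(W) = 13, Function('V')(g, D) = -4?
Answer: Rational(-119, 26644) ≈ -0.0044663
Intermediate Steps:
Function('a')(s) = -2 (Function('a')(s) = Add(Mul(1, -4), 2) = Add(-4, 2) = -2)
Mul(Add(502, -383), Pow(Add(Function('a')(-6), Mul(Add(-186, Function('J')(-5)), Add(-64, 218))), -1)) = Mul(Add(502, -383), Pow(Add(-2, Mul(Add(-186, 13), Add(-64, 218))), -1)) = Mul(119, Pow(Add(-2, Mul(-173, 154)), -1)) = Mul(119, Pow(Add(-2, -26642), -1)) = Mul(119, Pow(-26644, -1)) = Mul(119, Rational(-1, 26644)) = Rational(-119, 26644)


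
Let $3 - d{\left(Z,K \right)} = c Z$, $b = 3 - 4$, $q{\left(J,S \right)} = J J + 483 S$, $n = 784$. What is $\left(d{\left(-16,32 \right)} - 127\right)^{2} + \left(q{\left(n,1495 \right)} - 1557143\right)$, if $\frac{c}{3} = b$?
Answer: $-190818$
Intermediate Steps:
$q{\left(J,S \right)} = J^{2} + 483 S$
$b = -1$ ($b = 3 - 4 = -1$)
$c = -3$ ($c = 3 \left(-1\right) = -3$)
$d{\left(Z,K \right)} = 3 + 3 Z$ ($d{\left(Z,K \right)} = 3 - - 3 Z = 3 + 3 Z$)
$\left(d{\left(-16,32 \right)} - 127\right)^{2} + \left(q{\left(n,1495 \right)} - 1557143\right) = \left(\left(3 + 3 \left(-16\right)\right) - 127\right)^{2} - \left(835058 - 614656\right) = \left(\left(3 - 48\right) - 127\right)^{2} + \left(\left(614656 + 722085\right) - 1557143\right) = \left(-45 - 127\right)^{2} + \left(1336741 - 1557143\right) = \left(-172\right)^{2} - 220402 = 29584 - 220402 = -190818$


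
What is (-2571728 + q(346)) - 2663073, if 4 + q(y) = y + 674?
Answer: -5233785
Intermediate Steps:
q(y) = 670 + y (q(y) = -4 + (y + 674) = -4 + (674 + y) = 670 + y)
(-2571728 + q(346)) - 2663073 = (-2571728 + (670 + 346)) - 2663073 = (-2571728 + 1016) - 2663073 = -2570712 - 2663073 = -5233785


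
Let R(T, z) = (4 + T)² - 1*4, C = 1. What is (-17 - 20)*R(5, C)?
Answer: -2849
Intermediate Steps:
R(T, z) = -4 + (4 + T)² (R(T, z) = (4 + T)² - 4 = -4 + (4 + T)²)
(-17 - 20)*R(5, C) = (-17 - 20)*(-4 + (4 + 5)²) = -37*(-4 + 9²) = -37*(-4 + 81) = -37*77 = -2849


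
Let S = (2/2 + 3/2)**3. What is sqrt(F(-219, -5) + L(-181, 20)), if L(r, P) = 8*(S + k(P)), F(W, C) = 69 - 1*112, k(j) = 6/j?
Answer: sqrt(2110)/5 ≈ 9.1870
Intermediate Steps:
F(W, C) = -43 (F(W, C) = 69 - 112 = -43)
S = 125/8 (S = (2*(1/2) + 3*(1/2))**3 = (1 + 3/2)**3 = (5/2)**3 = 125/8 ≈ 15.625)
L(r, P) = 125 + 48/P (L(r, P) = 8*(125/8 + 6/P) = 125 + 48/P)
sqrt(F(-219, -5) + L(-181, 20)) = sqrt(-43 + (125 + 48/20)) = sqrt(-43 + (125 + 48*(1/20))) = sqrt(-43 + (125 + 12/5)) = sqrt(-43 + 637/5) = sqrt(422/5) = sqrt(2110)/5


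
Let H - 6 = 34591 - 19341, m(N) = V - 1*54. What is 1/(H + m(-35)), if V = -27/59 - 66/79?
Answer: 4661/70850495 ≈ 6.5786e-5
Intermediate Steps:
V = -6027/4661 (V = -27*1/59 - 66*1/79 = -27/59 - 66/79 = -6027/4661 ≈ -1.2931)
m(N) = -257721/4661 (m(N) = -6027/4661 - 1*54 = -6027/4661 - 54 = -257721/4661)
H = 15256 (H = 6 + (34591 - 19341) = 6 + 15250 = 15256)
1/(H + m(-35)) = 1/(15256 - 257721/4661) = 1/(70850495/4661) = 4661/70850495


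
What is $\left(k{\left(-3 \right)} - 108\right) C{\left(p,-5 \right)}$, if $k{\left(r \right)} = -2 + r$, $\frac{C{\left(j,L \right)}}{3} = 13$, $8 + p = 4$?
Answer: $-4407$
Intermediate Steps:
$p = -4$ ($p = -8 + 4 = -4$)
$C{\left(j,L \right)} = 39$ ($C{\left(j,L \right)} = 3 \cdot 13 = 39$)
$\left(k{\left(-3 \right)} - 108\right) C{\left(p,-5 \right)} = \left(\left(-2 - 3\right) - 108\right) 39 = \left(-5 - 108\right) 39 = \left(-113\right) 39 = -4407$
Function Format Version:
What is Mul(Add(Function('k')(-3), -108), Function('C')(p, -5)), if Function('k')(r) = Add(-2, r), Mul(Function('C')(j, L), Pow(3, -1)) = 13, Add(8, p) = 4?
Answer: -4407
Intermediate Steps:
p = -4 (p = Add(-8, 4) = -4)
Function('C')(j, L) = 39 (Function('C')(j, L) = Mul(3, 13) = 39)
Mul(Add(Function('k')(-3), -108), Function('C')(p, -5)) = Mul(Add(Add(-2, -3), -108), 39) = Mul(Add(-5, -108), 39) = Mul(-113, 39) = -4407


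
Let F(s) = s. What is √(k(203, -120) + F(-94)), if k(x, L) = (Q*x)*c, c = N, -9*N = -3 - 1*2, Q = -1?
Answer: I*√1861/3 ≈ 14.38*I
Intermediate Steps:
N = 5/9 (N = -(-3 - 1*2)/9 = -(-3 - 2)/9 = -⅑*(-5) = 5/9 ≈ 0.55556)
c = 5/9 ≈ 0.55556
k(x, L) = -5*x/9 (k(x, L) = -x*(5/9) = -5*x/9)
√(k(203, -120) + F(-94)) = √(-5/9*203 - 94) = √(-1015/9 - 94) = √(-1861/9) = I*√1861/3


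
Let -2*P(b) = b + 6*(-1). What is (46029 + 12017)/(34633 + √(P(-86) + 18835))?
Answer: 1005153559/599712904 - 29023*√18881/599712904 ≈ 1.6694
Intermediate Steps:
P(b) = 3 - b/2 (P(b) = -(b + 6*(-1))/2 = -(b - 6)/2 = -(-6 + b)/2 = 3 - b/2)
(46029 + 12017)/(34633 + √(P(-86) + 18835)) = (46029 + 12017)/(34633 + √((3 - ½*(-86)) + 18835)) = 58046/(34633 + √((3 + 43) + 18835)) = 58046/(34633 + √(46 + 18835)) = 58046/(34633 + √18881)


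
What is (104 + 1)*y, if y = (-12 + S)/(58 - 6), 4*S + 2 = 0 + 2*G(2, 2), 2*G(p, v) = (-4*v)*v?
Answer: -3465/104 ≈ -33.317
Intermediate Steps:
G(p, v) = -2*v**2 (G(p, v) = ((-4*v)*v)/2 = (-4*v**2)/2 = -2*v**2)
S = -9/2 (S = -1/2 + (0 + 2*(-2*2**2))/4 = -1/2 + (0 + 2*(-2*4))/4 = -1/2 + (0 + 2*(-8))/4 = -1/2 + (0 - 16)/4 = -1/2 + (1/4)*(-16) = -1/2 - 4 = -9/2 ≈ -4.5000)
y = -33/104 (y = (-12 - 9/2)/(58 - 6) = -33/2/52 = -33/2*1/52 = -33/104 ≈ -0.31731)
(104 + 1)*y = (104 + 1)*(-33/104) = 105*(-33/104) = -3465/104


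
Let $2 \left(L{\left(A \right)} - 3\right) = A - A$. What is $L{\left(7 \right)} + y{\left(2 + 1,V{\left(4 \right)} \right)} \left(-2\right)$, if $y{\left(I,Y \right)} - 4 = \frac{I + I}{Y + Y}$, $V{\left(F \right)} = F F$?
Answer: $- \frac{43}{8} \approx -5.375$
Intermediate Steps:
$V{\left(F \right)} = F^{2}$
$y{\left(I,Y \right)} = 4 + \frac{I}{Y}$ ($y{\left(I,Y \right)} = 4 + \frac{I + I}{Y + Y} = 4 + \frac{2 I}{2 Y} = 4 + 2 I \frac{1}{2 Y} = 4 + \frac{I}{Y}$)
$L{\left(A \right)} = 3$ ($L{\left(A \right)} = 3 + \frac{A - A}{2} = 3 + \frac{1}{2} \cdot 0 = 3 + 0 = 3$)
$L{\left(7 \right)} + y{\left(2 + 1,V{\left(4 \right)} \right)} \left(-2\right) = 3 + \left(4 + \frac{2 + 1}{4^{2}}\right) \left(-2\right) = 3 + \left(4 + \frac{3}{16}\right) \left(-2\right) = 3 + \frac{67}{16} \left(-2\right) = 3 - \frac{67}{8} = - \frac{43}{8}$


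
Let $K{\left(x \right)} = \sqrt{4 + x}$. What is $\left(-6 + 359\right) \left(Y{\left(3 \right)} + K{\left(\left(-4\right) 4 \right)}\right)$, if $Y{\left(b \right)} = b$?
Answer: $1059 + 706 i \sqrt{3} \approx 1059.0 + 1222.8 i$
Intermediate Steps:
$\left(-6 + 359\right) \left(Y{\left(3 \right)} + K{\left(\left(-4\right) 4 \right)}\right) = \left(-6 + 359\right) \left(3 + \sqrt{4 - 16}\right) = 353 \left(3 + \sqrt{4 - 16}\right) = 353 \left(3 + \sqrt{-12}\right) = 353 \left(3 + 2 i \sqrt{3}\right) = 1059 + 706 i \sqrt{3}$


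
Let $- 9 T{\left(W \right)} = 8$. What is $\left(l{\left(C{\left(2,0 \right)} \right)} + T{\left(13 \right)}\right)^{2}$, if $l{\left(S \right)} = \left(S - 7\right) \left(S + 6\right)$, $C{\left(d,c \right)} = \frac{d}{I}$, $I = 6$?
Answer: $\frac{150544}{81} \approx 1858.6$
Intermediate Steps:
$T{\left(W \right)} = - \frac{8}{9}$ ($T{\left(W \right)} = \left(- \frac{1}{9}\right) 8 = - \frac{8}{9}$)
$C{\left(d,c \right)} = \frac{d}{6}$
$l{\left(S \right)} = \left(-7 + S\right) \left(6 + S\right)$
$\left(l{\left(C{\left(2,0 \right)} \right)} + T{\left(13 \right)}\right)^{2} = \left(\left(-42 + \left(\frac{1}{6} \cdot 2\right)^{2} - \frac{1}{6} \cdot 2\right) - \frac{8}{9}\right)^{2} = \left(\left(-42 + \left(\frac{1}{3}\right)^{2} - \frac{1}{3}\right) - \frac{8}{9}\right)^{2} = \left(\left(-42 + \frac{1}{9} - \frac{1}{3}\right) - \frac{8}{9}\right)^{2} = \left(- \frac{380}{9} - \frac{8}{9}\right)^{2} = \left(- \frac{388}{9}\right)^{2} = \frac{150544}{81}$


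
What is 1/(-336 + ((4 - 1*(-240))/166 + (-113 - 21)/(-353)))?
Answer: -29299/9790276 ≈ -0.0029927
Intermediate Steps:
1/(-336 + ((4 - 1*(-240))/166 + (-113 - 21)/(-353))) = 1/(-336 + ((4 + 240)*(1/166) - 134*(-1/353))) = 1/(-336 + (244*(1/166) + 134/353)) = 1/(-336 + (122/83 + 134/353)) = 1/(-336 + 54188/29299) = 1/(-9790276/29299) = -29299/9790276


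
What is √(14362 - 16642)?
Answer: 2*I*√570 ≈ 47.749*I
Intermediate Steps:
√(14362 - 16642) = √(-2280) = 2*I*√570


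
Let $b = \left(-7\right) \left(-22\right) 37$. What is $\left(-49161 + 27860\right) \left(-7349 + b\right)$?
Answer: $35167951$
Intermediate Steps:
$b = 5698$ ($b = 154 \cdot 37 = 5698$)
$\left(-49161 + 27860\right) \left(-7349 + b\right) = \left(-49161 + 27860\right) \left(-7349 + 5698\right) = \left(-21301\right) \left(-1651\right) = 35167951$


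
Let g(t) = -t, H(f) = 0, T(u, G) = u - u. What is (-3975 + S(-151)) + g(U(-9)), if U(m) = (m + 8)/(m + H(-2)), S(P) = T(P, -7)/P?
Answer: -35776/9 ≈ -3975.1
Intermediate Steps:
T(u, G) = 0
S(P) = 0 (S(P) = 0/P = 0)
U(m) = (8 + m)/m (U(m) = (m + 8)/(m + 0) = (8 + m)/m)
(-3975 + S(-151)) + g(U(-9)) = (-3975 + 0) - (8 - 9)/(-9) = -3975 - (-1)*(-1)/9 = -3975 - 1*1/9 = -3975 - 1/9 = -35776/9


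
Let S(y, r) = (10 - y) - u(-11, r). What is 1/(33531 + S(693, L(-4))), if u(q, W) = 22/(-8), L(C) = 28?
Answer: 4/131403 ≈ 3.0441e-5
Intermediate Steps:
u(q, W) = -11/4 (u(q, W) = 22*(-⅛) = -11/4)
S(y, r) = 51/4 - y (S(y, r) = (10 - y) - 1*(-11/4) = (10 - y) + 11/4 = 51/4 - y)
1/(33531 + S(693, L(-4))) = 1/(33531 + (51/4 - 1*693)) = 1/(33531 + (51/4 - 693)) = 1/(33531 - 2721/4) = 1/(131403/4) = 4/131403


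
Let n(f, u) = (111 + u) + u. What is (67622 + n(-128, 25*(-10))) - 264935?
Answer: -197702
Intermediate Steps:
n(f, u) = 111 + 2*u
(67622 + n(-128, 25*(-10))) - 264935 = (67622 + (111 + 2*(25*(-10)))) - 264935 = (67622 + (111 + 2*(-250))) - 264935 = (67622 + (111 - 500)) - 264935 = (67622 - 389) - 264935 = 67233 - 264935 = -197702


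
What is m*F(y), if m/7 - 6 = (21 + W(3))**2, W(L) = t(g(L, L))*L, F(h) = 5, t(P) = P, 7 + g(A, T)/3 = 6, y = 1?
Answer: 5250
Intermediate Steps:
g(A, T) = -3 (g(A, T) = -21 + 3*6 = -21 + 18 = -3)
W(L) = -3*L
m = 1050 (m = 42 + 7*(21 - 3*3)**2 = 42 + 7*(21 - 9)**2 = 42 + 7*12**2 = 42 + 7*144 = 42 + 1008 = 1050)
m*F(y) = 1050*5 = 5250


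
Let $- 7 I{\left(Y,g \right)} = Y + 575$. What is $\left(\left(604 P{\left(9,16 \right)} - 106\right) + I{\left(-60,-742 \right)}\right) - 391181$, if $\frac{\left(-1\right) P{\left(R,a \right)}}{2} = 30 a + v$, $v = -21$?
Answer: $- \frac{6620828}{7} \approx -9.4583 \cdot 10^{5}$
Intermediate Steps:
$I{\left(Y,g \right)} = - \frac{575}{7} - \frac{Y}{7}$ ($I{\left(Y,g \right)} = - \frac{Y + 575}{7} = - \frac{575 + Y}{7} = - \frac{575}{7} - \frac{Y}{7}$)
$P{\left(R,a \right)} = 42 - 60 a$ ($P{\left(R,a \right)} = - 2 \left(30 a - 21\right) = - 2 \left(-21 + 30 a\right) = 42 - 60 a$)
$\left(\left(604 P{\left(9,16 \right)} - 106\right) + I{\left(-60,-742 \right)}\right) - 391181 = \left(\left(604 \left(42 - 960\right) - 106\right) - \frac{515}{7}\right) - 391181 = \left(\left(604 \left(42 - 960\right) - 106\right) + \left(- \frac{575}{7} + \frac{60}{7}\right)\right) - 391181 = \left(\left(604 \left(-918\right) - 106\right) - \frac{515}{7}\right) - 391181 = \left(\left(-554472 - 106\right) - \frac{515}{7}\right) - 391181 = \left(-554578 - \frac{515}{7}\right) - 391181 = - \frac{3882561}{7} - 391181 = - \frac{6620828}{7}$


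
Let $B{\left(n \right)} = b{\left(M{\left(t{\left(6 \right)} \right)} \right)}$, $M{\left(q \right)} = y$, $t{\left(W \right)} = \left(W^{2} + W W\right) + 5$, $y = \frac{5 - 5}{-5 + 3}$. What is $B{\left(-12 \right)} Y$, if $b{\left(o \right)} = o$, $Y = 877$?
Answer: $0$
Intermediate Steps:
$y = 0$ ($y = \frac{0}{-2} = 0 \left(- \frac{1}{2}\right) = 0$)
$t{\left(W \right)} = 5 + 2 W^{2}$ ($t{\left(W \right)} = \left(W^{2} + W^{2}\right) + 5 = 2 W^{2} + 5 = 5 + 2 W^{2}$)
$M{\left(q \right)} = 0$
$B{\left(n \right)} = 0$
$B{\left(-12 \right)} Y = 0 \cdot 877 = 0$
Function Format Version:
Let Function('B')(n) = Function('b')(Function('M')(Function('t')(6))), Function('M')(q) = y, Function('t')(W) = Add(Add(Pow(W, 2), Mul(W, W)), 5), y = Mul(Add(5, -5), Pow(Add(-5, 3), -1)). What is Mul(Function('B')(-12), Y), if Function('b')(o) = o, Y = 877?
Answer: 0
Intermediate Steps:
y = 0 (y = Mul(0, Pow(-2, -1)) = Mul(0, Rational(-1, 2)) = 0)
Function('t')(W) = Add(5, Mul(2, Pow(W, 2))) (Function('t')(W) = Add(Add(Pow(W, 2), Pow(W, 2)), 5) = Add(Mul(2, Pow(W, 2)), 5) = Add(5, Mul(2, Pow(W, 2))))
Function('M')(q) = 0
Function('B')(n) = 0
Mul(Function('B')(-12), Y) = Mul(0, 877) = 0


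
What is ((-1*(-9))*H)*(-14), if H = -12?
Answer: 1512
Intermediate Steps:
((-1*(-9))*H)*(-14) = (-1*(-9)*(-12))*(-14) = (9*(-12))*(-14) = -108*(-14) = 1512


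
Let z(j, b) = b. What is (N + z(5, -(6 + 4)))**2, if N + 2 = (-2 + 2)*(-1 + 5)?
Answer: 144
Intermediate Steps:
N = -2 (N = -2 + (-2 + 2)*(-1 + 5) = -2 + 0*4 = -2 + 0 = -2)
(N + z(5, -(6 + 4)))**2 = (-2 - (6 + 4))**2 = (-2 - 1*10)**2 = (-2 - 10)**2 = (-12)**2 = 144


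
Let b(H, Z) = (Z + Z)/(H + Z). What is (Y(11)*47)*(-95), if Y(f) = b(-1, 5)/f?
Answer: -22325/22 ≈ -1014.8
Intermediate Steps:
b(H, Z) = 2*Z/(H + Z) (b(H, Z) = (2*Z)/(H + Z) = 2*Z/(H + Z))
Y(f) = 5/(2*f) (Y(f) = (2*5/(-1 + 5))/f = (2*5/4)/f = (2*5*(¼))/f = 5/(2*f))
(Y(11)*47)*(-95) = (((5/2)/11)*47)*(-95) = (((5/2)*(1/11))*47)*(-95) = ((5/22)*47)*(-95) = (235/22)*(-95) = -22325/22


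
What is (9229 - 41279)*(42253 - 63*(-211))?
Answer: -1780249300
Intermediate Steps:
(9229 - 41279)*(42253 - 63*(-211)) = -32050*(42253 + 13293) = -32050*55546 = -1780249300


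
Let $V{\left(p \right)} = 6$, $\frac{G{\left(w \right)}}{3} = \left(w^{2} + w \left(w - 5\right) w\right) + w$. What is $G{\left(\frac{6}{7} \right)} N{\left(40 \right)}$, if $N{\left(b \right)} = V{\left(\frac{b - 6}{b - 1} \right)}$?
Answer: $- \frac{8964}{343} \approx -26.134$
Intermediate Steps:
$G{\left(w \right)} = 3 w + 3 w^{2} + 3 w^{2} \left(-5 + w\right)$ ($G{\left(w \right)} = 3 \left(\left(w^{2} + w \left(w - 5\right) w\right) + w\right) = 3 \left(\left(w^{2} + w \left(-5 + w\right) w\right) + w\right) = 3 \left(\left(w^{2} + w^{2} \left(-5 + w\right)\right) + w\right) = 3 \left(w + w^{2} + w^{2} \left(-5 + w\right)\right) = 3 w + 3 w^{2} + 3 w^{2} \left(-5 + w\right)$)
$N{\left(b \right)} = 6$
$G{\left(\frac{6}{7} \right)} N{\left(40 \right)} = 3 \cdot \frac{6}{7} \left(1 + \left(\frac{6}{7}\right)^{2} - 4 \cdot \frac{6}{7}\right) 6 = 3 \cdot 6 \cdot \frac{1}{7} \left(1 + \left(6 \cdot \frac{1}{7}\right)^{2} - 4 \cdot 6 \cdot \frac{1}{7}\right) 6 = 3 \cdot \frac{6}{7} \left(1 + \left(\frac{6}{7}\right)^{2} - \frac{24}{7}\right) 6 = 3 \cdot \frac{6}{7} \left(1 + \frac{36}{49} - \frac{24}{7}\right) 6 = 3 \cdot \frac{6}{7} \left(- \frac{83}{49}\right) 6 = \left(- \frac{1494}{343}\right) 6 = - \frac{8964}{343}$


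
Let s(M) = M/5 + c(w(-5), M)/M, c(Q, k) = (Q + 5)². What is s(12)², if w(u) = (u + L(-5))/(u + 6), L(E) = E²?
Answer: 10686361/3600 ≈ 2968.4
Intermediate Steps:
w(u) = (25 + u)/(6 + u) (w(u) = (u + (-5)²)/(u + 6) = (u + 25)/(6 + u) = (25 + u)/(6 + u))
c(Q, k) = (5 + Q)²
s(M) = 625/M + M/5 (s(M) = M/5 + (5 + (25 - 5)/(6 - 5))²/M = M*(⅕) + (5 + 20/1)²/M = M/5 + (5 + 1*20)²/M = M/5 + (5 + 20)²/M = M/5 + 25²/M = M/5 + 625/M = 625/M + M/5)
s(12)² = (625/12 + (⅕)*12)² = (625*(1/12) + 12/5)² = (625/12 + 12/5)² = (3269/60)² = 10686361/3600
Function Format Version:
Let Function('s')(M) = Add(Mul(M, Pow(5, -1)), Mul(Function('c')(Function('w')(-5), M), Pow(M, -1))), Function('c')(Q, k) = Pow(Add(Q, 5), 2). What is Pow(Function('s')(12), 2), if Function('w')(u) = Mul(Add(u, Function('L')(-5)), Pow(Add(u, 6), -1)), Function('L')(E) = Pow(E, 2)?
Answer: Rational(10686361, 3600) ≈ 2968.4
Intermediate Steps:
Function('w')(u) = Mul(Pow(Add(6, u), -1), Add(25, u)) (Function('w')(u) = Mul(Add(u, Pow(-5, 2)), Pow(Add(u, 6), -1)) = Mul(Add(u, 25), Pow(Add(6, u), -1)) = Mul(Add(25, u), Pow(Add(6, u), -1)) = Mul(Pow(Add(6, u), -1), Add(25, u)))
Function('c')(Q, k) = Pow(Add(5, Q), 2)
Function('s')(M) = Add(Mul(625, Pow(M, -1)), Mul(Rational(1, 5), M)) (Function('s')(M) = Add(Mul(M, Pow(5, -1)), Mul(Pow(Add(5, Mul(Pow(Add(6, -5), -1), Add(25, -5))), 2), Pow(M, -1))) = Add(Mul(M, Rational(1, 5)), Mul(Pow(Add(5, Mul(Pow(1, -1), 20)), 2), Pow(M, -1))) = Add(Mul(Rational(1, 5), M), Mul(Pow(Add(5, Mul(1, 20)), 2), Pow(M, -1))) = Add(Mul(Rational(1, 5), M), Mul(Pow(Add(5, 20), 2), Pow(M, -1))) = Add(Mul(Rational(1, 5), M), Mul(Pow(25, 2), Pow(M, -1))) = Add(Mul(Rational(1, 5), M), Mul(625, Pow(M, -1))) = Add(Mul(625, Pow(M, -1)), Mul(Rational(1, 5), M)))
Pow(Function('s')(12), 2) = Pow(Add(Mul(625, Pow(12, -1)), Mul(Rational(1, 5), 12)), 2) = Pow(Add(Mul(625, Rational(1, 12)), Rational(12, 5)), 2) = Pow(Add(Rational(625, 12), Rational(12, 5)), 2) = Pow(Rational(3269, 60), 2) = Rational(10686361, 3600)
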